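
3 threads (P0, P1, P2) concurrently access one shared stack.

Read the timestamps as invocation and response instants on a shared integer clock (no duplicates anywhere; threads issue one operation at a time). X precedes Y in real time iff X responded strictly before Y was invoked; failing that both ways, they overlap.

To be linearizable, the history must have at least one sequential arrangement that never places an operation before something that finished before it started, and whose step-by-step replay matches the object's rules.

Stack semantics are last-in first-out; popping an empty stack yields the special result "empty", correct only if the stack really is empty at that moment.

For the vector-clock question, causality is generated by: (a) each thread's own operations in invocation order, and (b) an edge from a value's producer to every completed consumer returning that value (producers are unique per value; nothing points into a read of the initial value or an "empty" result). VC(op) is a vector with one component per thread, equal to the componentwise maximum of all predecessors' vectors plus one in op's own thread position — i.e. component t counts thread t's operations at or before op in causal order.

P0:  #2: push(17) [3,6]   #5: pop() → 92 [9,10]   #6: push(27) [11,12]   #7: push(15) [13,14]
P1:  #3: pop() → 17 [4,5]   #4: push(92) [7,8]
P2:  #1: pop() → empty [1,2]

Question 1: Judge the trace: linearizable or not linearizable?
a witness: #1, #2, #3, #4, #5, #6, #7
after step 1 (#1 pop() → empty): stack <>
after step 2 (#2 push(17)): stack <17>
after step 3 (#3 pop() → 17): stack <>
after step 4 (#4 push(92)): stack <92>
after step 5 (#5 pop() → 92): stack <>
after step 6 (#6 push(27)): stack <27>
after step 7 (#7 push(15)): stack <27,15>

linearizable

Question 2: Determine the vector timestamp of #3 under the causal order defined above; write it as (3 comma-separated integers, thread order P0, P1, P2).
#1 (invocation 1): nothing precedes it; P2's component alone gives (0, 0, 1)
#2 (invocation 3): nothing precedes it; P0's component alone gives (1, 0, 0)
VC(#3, invoked at 4): max of VC(#2)=(1, 0, 0), then +1 on thread P1 → (1, 1, 0)
VC(#4, invoked at 7): max of VC(#3)=(1, 1, 0), then +1 on thread P1 → (1, 2, 0)
VC(#5, invoked at 9): max of VC(#2)=(1, 0, 0), VC(#4)=(1, 2, 0), then +1 on thread P0 → (2, 2, 0)
VC(#6, invoked at 11): max of VC(#5)=(2, 2, 0), then +1 on thread P0 → (3, 2, 0)
VC(#7, invoked at 13): max of VC(#6)=(3, 2, 0), then +1 on thread P0 → (4, 2, 0)
target: VC(#3) = (1, 1, 0)

(1, 1, 0)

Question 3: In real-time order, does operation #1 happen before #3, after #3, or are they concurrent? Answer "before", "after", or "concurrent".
#1 spans [1,2], #3 spans [4,5]
resp(#1)=2 < inv(#3)=4

before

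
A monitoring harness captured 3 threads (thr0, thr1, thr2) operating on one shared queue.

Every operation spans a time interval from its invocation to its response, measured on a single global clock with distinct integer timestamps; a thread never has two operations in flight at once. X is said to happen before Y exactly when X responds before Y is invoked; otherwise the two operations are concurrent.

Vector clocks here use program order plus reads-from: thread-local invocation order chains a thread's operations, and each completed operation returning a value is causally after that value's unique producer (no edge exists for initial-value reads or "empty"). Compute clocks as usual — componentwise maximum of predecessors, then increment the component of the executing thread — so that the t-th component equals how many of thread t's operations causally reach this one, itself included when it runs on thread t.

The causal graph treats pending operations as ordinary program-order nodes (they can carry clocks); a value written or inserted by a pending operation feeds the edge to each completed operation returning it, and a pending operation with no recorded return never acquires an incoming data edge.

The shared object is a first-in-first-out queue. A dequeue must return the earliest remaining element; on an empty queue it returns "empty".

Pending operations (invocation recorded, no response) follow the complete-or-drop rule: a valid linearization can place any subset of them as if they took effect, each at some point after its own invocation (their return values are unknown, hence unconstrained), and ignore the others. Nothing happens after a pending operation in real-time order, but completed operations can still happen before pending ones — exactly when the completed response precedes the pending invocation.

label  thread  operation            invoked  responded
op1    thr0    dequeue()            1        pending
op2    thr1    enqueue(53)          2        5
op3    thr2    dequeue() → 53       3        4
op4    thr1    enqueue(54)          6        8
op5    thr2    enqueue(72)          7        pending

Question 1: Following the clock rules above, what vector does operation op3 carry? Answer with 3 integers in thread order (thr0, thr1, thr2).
(0, 1, 1)

op2, invoked 2, has no incoming edges; only thr1's bump applies → (0, 1, 0)
op1, invoked 1, has no incoming edges; only thr0's bump applies → (1, 0, 0)
invoked at 3, op3 merges VC(op2)=(0, 1, 0) and bumps thr2's slot → (0, 1, 1)
invoked at 6, op4 merges VC(op2)=(0, 1, 0) and bumps thr1's slot → (0, 2, 0)
invoked at 7, op5 merges VC(op3)=(0, 1, 1) and bumps thr2's slot → (0, 1, 2)
target: VC(op3) = (0, 1, 1)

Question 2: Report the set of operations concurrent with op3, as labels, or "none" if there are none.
op1, op2

op3 runs from 3 to 4; window-overlapping ops are concurrent
op1 [1,…): concurrent
op2 [2,5]: concurrent
op4 [6,8]: after
op5 [7,…): after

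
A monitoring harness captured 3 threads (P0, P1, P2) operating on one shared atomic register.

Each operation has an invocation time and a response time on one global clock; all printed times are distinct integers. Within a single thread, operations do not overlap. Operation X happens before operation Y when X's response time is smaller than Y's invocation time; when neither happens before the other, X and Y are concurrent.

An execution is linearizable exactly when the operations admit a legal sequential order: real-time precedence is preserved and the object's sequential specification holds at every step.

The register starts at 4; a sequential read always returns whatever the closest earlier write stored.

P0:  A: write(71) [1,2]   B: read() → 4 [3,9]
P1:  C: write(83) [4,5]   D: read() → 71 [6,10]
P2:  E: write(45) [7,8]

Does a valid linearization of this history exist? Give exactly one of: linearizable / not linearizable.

through event 8 a valid linearization exists; event 9 (B responding at time 9) ends that
checked exhaustively: 3 real-time-consistent orders of 4 completed operations, zero legal atomic register replays
no escape via the 1 pending operation (D): every completion choice fails
sample order A, B, C, E (pending dropped) stalls at step 2 — B read() → 4 has no legal effect
sample order A, C, B, E (pending dropped) stalls at step 3 — B read() → 4 has no legal effect

not linearizable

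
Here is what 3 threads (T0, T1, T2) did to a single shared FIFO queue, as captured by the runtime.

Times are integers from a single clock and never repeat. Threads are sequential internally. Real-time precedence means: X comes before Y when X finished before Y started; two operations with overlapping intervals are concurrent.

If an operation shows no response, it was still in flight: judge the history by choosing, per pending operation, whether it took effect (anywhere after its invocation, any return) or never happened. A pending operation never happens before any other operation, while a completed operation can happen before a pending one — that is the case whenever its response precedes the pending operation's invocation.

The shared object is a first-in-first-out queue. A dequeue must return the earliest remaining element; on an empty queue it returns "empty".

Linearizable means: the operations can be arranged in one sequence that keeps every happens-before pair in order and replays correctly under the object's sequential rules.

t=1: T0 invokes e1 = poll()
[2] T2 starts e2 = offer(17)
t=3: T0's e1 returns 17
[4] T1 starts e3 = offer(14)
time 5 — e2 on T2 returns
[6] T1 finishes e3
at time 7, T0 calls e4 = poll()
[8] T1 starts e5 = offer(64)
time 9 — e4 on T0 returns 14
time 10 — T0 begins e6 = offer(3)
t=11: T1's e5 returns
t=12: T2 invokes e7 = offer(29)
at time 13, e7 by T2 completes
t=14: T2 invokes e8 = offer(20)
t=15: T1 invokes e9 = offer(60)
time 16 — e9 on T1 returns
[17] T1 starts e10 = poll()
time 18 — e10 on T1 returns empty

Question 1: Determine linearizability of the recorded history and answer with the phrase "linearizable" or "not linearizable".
through event 17 a valid linearization exists; event 18 (e10 responding at time 18) ends that
the 8 completed operations admit 6 real-time orders; each fails the FIFO queue replay
include/drop combinations of the 2 pending operations (e6, e8) were all tried; none helps
sample order e1, e2, e3, e4, e5, e7, e9, e10 (pending dropped) stalls at step 1 — e1 poll() → 17 has no legal effect
sample order e1, e2, e3, e5, e4, e7, e9, e10 (pending dropped) stalls at step 1 — e1 poll() → 17 has no legal effect

not linearizable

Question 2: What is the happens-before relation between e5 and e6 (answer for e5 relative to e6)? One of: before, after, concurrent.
Answer: concurrent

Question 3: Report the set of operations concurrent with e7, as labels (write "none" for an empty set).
Answer: e6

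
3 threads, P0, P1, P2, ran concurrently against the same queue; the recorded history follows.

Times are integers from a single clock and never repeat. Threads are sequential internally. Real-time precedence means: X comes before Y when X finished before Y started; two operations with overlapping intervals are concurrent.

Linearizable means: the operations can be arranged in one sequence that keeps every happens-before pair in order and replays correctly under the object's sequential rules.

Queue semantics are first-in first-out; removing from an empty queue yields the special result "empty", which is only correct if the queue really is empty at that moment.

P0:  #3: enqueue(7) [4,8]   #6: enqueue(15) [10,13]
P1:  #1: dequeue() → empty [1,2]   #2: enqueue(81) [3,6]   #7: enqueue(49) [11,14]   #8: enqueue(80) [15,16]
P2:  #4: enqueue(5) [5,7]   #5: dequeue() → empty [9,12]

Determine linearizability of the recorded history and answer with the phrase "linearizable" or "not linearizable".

not linearizable

already the first 12 events (up to #5's response at time 12) admit no linearization; the first 11 still do
all 6 real-time-respecting orders fail — 5 completed queue operations, no legal replay
completion choices over the 2 pending operations (#6, #7) were checked; none helps
for example #1, #2, #3, #4, #5 (pending dropped) fails at step 5: #5 dequeue() → empty is not legal there
for example #1, #2, #4, #3, #5 (pending dropped) fails at step 5: #5 dequeue() → empty is not legal there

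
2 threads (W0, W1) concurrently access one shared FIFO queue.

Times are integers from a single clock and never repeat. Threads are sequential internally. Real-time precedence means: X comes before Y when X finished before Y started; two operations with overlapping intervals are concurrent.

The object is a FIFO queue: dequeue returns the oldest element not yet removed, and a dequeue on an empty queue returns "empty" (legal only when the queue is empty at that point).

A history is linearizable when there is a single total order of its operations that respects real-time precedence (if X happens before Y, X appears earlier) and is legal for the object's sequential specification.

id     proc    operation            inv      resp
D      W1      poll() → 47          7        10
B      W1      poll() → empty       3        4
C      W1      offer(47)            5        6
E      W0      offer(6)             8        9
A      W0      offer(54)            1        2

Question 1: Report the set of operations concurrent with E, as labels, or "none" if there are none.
Answer: D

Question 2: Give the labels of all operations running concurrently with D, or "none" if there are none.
Answer: E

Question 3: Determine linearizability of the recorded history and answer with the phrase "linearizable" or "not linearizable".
events 1..3 are fine; event 4 — the response of B at time 4 — makes the prefix non-linearizable
exhaustive check: the 2 completed FIFO queue ops admit one real-time order; illegal
for example A, B fails at step 2: B poll() → empty is not legal there

not linearizable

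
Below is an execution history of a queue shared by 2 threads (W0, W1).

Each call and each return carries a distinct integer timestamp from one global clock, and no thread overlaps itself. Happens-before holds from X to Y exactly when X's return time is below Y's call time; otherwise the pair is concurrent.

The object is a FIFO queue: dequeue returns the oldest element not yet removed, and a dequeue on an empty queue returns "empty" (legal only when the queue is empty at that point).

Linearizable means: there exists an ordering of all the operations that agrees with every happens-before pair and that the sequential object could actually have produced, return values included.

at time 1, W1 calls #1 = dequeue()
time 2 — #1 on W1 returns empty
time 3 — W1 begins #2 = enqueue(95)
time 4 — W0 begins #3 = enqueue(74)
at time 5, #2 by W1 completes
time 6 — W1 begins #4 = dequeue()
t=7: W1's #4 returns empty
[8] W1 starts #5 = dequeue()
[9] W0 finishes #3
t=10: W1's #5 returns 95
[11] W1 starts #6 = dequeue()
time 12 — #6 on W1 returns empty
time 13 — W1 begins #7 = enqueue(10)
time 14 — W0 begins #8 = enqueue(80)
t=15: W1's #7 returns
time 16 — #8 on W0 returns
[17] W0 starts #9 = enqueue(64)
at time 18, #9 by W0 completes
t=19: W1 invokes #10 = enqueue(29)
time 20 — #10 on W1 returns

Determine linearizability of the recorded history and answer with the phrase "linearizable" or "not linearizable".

not linearizable

already the first 7 events (up to #4's response at time 7) admit no linearization; the first 6 still do
exactly one order of the 3 completed ops respects real time; the queue replay fails
every completion of the 1 pending operation (#3) was checked; none linearizes
one such order, #1, #2, #4 (pending dropped), breaks at step 3 where #4 dequeue() → empty is illegal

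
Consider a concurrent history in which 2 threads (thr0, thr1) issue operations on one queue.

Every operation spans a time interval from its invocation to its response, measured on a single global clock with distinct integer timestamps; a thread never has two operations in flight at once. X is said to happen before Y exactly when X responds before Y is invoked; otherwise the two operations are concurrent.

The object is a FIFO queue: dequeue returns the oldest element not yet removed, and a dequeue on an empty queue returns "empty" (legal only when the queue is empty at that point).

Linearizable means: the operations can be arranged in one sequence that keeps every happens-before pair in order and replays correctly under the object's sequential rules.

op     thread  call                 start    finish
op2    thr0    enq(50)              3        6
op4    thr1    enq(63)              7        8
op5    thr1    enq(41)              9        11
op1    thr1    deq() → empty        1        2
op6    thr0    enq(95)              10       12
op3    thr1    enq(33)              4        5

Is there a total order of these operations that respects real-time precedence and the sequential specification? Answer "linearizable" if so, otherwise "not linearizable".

linearizable

witness order: op1, op2, op3, op4, op5, op6
step 1: op1 deq() → empty — queue <>
step 2: op2 enq(50) — queue <50>
step 3: op3 enq(33) — queue <50,33>
step 4: op4 enq(63) — queue <50,33,63>
step 5: op5 enq(41) — queue <50,33,63,41>
step 6: op6 enq(95) — queue <50,33,63,41,95>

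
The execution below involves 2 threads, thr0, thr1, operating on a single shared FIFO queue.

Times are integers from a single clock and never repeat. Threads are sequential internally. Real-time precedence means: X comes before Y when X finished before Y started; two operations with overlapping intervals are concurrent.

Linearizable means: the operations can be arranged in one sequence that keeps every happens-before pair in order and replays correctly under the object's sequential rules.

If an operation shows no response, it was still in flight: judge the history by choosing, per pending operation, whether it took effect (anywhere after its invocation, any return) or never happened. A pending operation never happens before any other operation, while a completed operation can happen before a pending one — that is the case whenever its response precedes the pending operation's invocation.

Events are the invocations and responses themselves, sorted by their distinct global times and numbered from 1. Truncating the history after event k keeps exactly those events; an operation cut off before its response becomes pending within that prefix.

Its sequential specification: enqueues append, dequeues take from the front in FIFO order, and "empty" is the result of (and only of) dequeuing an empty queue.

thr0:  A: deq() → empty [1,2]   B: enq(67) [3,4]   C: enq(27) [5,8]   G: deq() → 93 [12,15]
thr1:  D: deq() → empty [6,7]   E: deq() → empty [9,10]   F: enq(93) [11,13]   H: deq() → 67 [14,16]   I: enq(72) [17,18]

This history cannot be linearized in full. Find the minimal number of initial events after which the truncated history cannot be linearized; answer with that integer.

7

events 1..6 are linearizable, e.g. via A, B:
step 1: A deq() → empty — queue <>
step 2: B enq(67) — queue <67>
with event 7 included (D responding at time 7), all real-time-consistent orders fail
no completion choice of the 1 pending operation (C) rescues it — every subset was tried
e.g. A, B, D (pending dropped): illegal at step 3, since D deq() → empty cannot apply there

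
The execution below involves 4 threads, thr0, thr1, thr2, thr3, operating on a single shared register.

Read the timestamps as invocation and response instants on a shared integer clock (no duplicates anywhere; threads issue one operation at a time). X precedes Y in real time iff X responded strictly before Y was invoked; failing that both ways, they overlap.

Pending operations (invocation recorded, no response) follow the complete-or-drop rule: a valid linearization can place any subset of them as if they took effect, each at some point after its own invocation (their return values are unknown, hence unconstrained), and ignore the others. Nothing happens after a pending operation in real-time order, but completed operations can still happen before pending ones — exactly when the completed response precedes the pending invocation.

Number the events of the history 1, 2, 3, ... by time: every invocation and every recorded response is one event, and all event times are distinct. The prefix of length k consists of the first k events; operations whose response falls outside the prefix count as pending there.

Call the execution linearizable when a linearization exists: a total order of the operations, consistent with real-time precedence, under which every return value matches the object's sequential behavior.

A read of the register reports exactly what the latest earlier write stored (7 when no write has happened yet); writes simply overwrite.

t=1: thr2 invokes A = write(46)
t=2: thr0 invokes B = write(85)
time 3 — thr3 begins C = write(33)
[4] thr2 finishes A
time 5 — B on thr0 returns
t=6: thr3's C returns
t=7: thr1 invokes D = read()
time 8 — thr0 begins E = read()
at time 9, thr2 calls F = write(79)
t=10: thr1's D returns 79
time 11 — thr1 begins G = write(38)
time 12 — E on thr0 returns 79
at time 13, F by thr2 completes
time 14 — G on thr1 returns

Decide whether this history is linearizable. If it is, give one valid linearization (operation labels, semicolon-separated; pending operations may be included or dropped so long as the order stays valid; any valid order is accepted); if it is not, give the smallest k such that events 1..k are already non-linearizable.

after step 1 (A write(46)): value 46
after step 2 (B write(85)): value 85
after step 3 (C write(33)): value 33
after step 4 (F write(79)): value 79
after step 5 (D read() → 79): value 79
after step 6 (E read() → 79): value 79
after step 7 (G write(38)): value 38

linearizable — witness: A; B; C; F; D; E; G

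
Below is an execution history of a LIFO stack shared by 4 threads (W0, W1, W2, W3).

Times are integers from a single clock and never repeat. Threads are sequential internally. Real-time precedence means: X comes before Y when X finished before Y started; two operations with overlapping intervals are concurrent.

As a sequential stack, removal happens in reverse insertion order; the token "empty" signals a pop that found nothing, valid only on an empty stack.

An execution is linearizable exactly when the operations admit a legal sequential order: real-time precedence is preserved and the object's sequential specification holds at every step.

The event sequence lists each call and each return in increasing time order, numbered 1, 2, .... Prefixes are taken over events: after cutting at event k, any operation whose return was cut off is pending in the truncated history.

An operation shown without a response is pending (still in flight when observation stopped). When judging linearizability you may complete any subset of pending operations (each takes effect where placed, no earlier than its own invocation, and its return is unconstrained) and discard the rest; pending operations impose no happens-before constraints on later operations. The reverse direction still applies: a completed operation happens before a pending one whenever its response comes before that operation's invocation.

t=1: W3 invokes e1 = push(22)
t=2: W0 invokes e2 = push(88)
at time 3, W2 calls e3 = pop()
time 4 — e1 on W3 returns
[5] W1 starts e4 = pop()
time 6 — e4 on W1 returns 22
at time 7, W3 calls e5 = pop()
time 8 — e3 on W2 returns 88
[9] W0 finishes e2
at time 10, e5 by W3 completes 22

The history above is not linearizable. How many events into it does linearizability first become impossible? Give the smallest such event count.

events 1..9 are linearizable; a witness order is e1, e2, e3, e4:
after step 1 (e1 push(22)): stack <22>
after step 2 (e2 push(88)): stack <22,88>
after step 3 (e3 pop() → 88): stack <22>
after step 4 (e4 pop() → 22): stack <>
once event 10 joins (e5's response, time 10), exhaustive search finds no witness
e.g. e1, e2, e3, e4, e5: illegal at step 5, since e5 pop() → 22 cannot apply there
e.g. e1, e2, e4, e3, e5: illegal at step 3, since e4 pop() → 22 cannot apply there

10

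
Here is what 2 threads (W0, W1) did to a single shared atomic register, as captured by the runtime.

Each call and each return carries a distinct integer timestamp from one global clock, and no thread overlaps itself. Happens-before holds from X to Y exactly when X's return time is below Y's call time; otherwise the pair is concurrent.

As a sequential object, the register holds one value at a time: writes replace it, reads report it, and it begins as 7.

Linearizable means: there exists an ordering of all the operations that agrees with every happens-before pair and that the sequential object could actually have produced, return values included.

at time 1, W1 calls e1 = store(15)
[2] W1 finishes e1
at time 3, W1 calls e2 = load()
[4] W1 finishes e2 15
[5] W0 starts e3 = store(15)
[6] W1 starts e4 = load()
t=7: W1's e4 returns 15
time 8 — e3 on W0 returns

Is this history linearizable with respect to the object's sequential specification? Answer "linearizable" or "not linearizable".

a witness: e1, e2, e3, e4
1. e1 store(15), leaving value 15
2. e2 load() → 15, leaving value 15
3. e3 store(15), leaving value 15
4. e4 load() → 15, leaving value 15

linearizable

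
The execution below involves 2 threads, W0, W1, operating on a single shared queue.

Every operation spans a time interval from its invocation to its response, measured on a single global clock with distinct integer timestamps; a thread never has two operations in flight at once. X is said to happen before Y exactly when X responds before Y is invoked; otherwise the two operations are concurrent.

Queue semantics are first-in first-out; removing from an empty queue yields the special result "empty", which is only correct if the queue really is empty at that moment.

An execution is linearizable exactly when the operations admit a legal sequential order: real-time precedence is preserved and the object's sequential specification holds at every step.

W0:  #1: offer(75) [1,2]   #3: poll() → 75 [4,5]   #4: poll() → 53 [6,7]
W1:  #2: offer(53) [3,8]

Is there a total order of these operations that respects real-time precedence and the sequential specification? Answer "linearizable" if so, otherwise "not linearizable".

witness order: #1, #2, #3, #4
after step 1 (#1 offer(75)): queue <75>
after step 2 (#2 offer(53)): queue <75,53>
after step 3 (#3 poll() → 75): queue <53>
after step 4 (#4 poll() → 53): queue <>

linearizable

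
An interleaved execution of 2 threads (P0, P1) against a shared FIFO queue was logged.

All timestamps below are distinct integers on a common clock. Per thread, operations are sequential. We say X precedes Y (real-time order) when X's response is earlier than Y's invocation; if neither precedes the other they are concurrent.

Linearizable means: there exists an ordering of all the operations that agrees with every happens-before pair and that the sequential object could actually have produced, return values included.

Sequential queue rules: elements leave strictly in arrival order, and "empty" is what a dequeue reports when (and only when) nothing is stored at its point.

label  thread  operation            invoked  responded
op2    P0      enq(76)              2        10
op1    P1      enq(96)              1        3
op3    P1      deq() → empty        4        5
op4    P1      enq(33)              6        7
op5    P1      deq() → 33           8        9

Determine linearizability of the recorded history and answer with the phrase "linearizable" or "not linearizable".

already the first 5 events (up to op3's response at time 5) admit no linearization; the first 4 still do
exhaustive check: the 2 completed FIFO queue ops admit one real-time order; illegal
no completion choice of the 1 pending operation (op2) rescues it — every subset was tried
one such order, op1, op3 (pending dropped), breaks at step 2 where op3 deq() → empty is illegal

not linearizable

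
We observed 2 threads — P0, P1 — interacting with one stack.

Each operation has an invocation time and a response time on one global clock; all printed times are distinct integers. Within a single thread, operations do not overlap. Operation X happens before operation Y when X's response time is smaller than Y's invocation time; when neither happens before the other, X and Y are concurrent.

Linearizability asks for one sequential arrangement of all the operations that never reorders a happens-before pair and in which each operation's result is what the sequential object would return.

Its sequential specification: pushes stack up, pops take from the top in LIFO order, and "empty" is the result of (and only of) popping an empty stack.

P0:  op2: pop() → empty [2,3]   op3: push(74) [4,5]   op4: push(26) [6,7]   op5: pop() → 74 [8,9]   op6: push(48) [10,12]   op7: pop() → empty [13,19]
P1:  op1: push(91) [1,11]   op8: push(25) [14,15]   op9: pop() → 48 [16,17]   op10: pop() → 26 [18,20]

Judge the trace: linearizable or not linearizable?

not linearizable

cut after 8 events: linearizable; cut after 9 events (op5 responds, time 9): not linearizable
exactly one order of the 4 completed ops respects real time; the stack replay fails
no completion choice of the 1 pending operation (op1) rescues it — every subset was tried
e.g. op2, op3, op4, op5 (pending dropped): illegal at step 4, since op5 pop() → 74 cannot apply there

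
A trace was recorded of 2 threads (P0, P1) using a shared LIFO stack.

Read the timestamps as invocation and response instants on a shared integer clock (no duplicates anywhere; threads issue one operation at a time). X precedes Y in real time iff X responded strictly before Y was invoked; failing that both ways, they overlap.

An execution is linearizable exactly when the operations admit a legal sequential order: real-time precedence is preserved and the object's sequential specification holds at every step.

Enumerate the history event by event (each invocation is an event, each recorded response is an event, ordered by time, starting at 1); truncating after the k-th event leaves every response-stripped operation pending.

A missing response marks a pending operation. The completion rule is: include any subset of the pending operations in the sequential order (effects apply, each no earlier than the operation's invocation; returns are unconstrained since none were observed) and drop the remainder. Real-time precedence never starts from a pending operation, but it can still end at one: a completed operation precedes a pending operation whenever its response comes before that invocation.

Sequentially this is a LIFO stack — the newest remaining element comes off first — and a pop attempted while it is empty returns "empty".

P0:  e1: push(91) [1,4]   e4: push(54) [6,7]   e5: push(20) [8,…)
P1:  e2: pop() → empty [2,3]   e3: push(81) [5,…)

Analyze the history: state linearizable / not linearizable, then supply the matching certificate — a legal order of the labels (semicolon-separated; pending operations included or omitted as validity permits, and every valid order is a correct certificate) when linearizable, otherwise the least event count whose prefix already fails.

linearizable — witness: e2; e1; e3; e4

1. e2 pop() → empty, leaving stack <>
2. e1 push(91), leaving stack <91>
3. e3 push(81) (pending, included), leaving stack <91,81>
4. e4 push(54), leaving stack <91,81,54>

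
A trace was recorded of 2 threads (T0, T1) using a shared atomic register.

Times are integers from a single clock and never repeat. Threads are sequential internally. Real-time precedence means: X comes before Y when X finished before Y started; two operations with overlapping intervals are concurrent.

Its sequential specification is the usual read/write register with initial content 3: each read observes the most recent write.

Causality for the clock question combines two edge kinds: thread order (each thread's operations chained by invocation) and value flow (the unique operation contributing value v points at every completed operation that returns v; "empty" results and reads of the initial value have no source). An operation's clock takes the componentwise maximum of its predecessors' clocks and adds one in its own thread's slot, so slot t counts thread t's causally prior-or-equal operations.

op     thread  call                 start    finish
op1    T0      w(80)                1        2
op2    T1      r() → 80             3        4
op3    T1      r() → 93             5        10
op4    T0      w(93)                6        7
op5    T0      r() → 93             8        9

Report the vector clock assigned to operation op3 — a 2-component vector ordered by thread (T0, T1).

(2, 2)

no predecessors for op1 (invoked 1): T0 increments from zero → (1, 0)
invoked at 3, op2 merges VC(op1)=(1, 0) and bumps T1's slot → (1, 1)
invoked at 6, op4 merges VC(op1)=(1, 0) and bumps T0's slot → (2, 0)
invoked at 8, op5 merges VC(op4)=(2, 0) and bumps T0's slot → (3, 0)
invoked at 5, op3 merges VC(op2)=(1, 1), VC(op4)=(2, 0) and bumps T1's slot → (2, 2)
target: VC(op3) = (2, 2)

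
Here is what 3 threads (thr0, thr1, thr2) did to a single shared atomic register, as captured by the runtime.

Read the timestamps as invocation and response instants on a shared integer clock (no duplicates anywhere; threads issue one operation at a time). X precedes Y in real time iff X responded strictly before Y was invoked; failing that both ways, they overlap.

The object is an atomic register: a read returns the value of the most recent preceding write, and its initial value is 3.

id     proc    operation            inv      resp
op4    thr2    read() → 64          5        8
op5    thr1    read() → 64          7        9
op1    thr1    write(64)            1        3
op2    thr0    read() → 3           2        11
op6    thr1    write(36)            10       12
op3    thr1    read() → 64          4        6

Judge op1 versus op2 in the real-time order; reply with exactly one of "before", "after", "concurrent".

concurrent

op1 spans [1,3], op2 spans [2,11]
the intervals overlap in both directions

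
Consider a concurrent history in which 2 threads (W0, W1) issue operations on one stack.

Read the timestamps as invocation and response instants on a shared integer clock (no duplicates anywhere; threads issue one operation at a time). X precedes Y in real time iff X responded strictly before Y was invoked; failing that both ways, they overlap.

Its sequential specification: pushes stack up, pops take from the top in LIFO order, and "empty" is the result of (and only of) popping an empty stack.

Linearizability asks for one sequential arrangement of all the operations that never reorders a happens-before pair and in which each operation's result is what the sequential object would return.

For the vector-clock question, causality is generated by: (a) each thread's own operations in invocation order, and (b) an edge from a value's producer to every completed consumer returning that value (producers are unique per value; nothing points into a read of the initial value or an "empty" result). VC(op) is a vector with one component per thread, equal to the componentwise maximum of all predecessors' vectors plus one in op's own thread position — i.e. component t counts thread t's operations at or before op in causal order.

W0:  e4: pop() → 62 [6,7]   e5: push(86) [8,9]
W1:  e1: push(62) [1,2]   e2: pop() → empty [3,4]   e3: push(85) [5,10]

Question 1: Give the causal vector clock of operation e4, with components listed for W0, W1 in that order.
Answer: (1, 1)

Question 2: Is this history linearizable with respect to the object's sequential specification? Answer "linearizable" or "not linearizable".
not linearizable

through event 3 a valid linearization exists; event 4 (e2 responding at time 4) ends that
one real-time candidate order over the 2 completed operations — the stack replay rejects it
one such order, e1, e2, breaks at step 2 where e2 pop() → empty is illegal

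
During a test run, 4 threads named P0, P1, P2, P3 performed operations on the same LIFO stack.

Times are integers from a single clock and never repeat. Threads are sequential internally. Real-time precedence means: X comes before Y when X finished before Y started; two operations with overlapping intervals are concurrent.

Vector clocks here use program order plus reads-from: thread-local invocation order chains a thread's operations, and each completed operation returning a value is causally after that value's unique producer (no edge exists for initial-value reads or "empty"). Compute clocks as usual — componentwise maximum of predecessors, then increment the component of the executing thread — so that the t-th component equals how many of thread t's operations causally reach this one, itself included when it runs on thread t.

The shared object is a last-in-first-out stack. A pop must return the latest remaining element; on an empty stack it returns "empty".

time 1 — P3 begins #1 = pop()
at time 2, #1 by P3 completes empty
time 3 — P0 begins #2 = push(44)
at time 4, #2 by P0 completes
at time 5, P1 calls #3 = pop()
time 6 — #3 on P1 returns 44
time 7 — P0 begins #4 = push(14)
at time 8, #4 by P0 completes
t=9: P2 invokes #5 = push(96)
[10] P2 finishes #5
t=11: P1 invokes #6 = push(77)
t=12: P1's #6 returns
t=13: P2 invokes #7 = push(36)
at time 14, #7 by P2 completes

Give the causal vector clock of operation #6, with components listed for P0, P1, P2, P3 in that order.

(1, 2, 0, 0)

#1, invoked 1, has no incoming edges; only P3's bump applies → (0, 0, 0, 1)
#5, invoked 9, has no incoming edges; only P2's bump applies → (0, 0, 1, 0)
#2, invoked 3, has no incoming edges; only P0's bump applies → (1, 0, 0, 0)
merge at #7 (invoked 13): VC(#5)=(0, 0, 1, 0), own-thread bump on P2 → (0, 0, 2, 0)
merge at #3 (invoked 5): VC(#2)=(1, 0, 0, 0), own-thread bump on P1 → (1, 1, 0, 0)
merge at #4 (invoked 7): VC(#2)=(1, 0, 0, 0), own-thread bump on P0 → (2, 0, 0, 0)
merge at #6 (invoked 11): VC(#3)=(1, 1, 0, 0), own-thread bump on P1 → (1, 2, 0, 0)
target: VC(#6) = (1, 2, 0, 0)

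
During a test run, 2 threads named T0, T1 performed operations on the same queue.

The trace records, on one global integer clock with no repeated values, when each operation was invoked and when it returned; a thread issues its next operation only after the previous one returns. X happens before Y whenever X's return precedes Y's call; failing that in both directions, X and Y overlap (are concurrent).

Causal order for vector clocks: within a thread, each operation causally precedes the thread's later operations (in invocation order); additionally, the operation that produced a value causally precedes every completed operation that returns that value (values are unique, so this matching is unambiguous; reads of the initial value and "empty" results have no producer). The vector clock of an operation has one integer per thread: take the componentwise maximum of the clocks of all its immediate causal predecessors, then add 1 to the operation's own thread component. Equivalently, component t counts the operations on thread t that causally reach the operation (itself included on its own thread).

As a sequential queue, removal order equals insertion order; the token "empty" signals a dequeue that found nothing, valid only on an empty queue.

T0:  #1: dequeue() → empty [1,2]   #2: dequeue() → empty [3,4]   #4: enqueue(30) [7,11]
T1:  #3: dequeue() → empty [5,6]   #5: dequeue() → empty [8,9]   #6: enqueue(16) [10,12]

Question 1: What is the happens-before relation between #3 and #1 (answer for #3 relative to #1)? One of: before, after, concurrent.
after

#3 spans [5,6], #1 spans [1,2]
resp(#1)=2 < inv(#3)=5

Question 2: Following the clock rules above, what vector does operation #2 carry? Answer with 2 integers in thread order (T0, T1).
(2, 0)

VC(#3, invoked at 5): no causal predecessors; +1 on T1 → (0, 1)
VC(#1, invoked at 1): no causal predecessors; +1 on T0 → (1, 0)
VC(#5, invoked at 8): max of VC(#3)=(0, 1), then +1 on thread T1 → (0, 2)
VC(#2, invoked at 3): max of VC(#1)=(1, 0), then +1 on thread T0 → (2, 0)
VC(#6, invoked at 10): max of VC(#5)=(0, 2), then +1 on thread T1 → (0, 3)
VC(#4, invoked at 7): max of VC(#2)=(2, 0), then +1 on thread T0 → (3, 0)
target: VC(#2) = (2, 0)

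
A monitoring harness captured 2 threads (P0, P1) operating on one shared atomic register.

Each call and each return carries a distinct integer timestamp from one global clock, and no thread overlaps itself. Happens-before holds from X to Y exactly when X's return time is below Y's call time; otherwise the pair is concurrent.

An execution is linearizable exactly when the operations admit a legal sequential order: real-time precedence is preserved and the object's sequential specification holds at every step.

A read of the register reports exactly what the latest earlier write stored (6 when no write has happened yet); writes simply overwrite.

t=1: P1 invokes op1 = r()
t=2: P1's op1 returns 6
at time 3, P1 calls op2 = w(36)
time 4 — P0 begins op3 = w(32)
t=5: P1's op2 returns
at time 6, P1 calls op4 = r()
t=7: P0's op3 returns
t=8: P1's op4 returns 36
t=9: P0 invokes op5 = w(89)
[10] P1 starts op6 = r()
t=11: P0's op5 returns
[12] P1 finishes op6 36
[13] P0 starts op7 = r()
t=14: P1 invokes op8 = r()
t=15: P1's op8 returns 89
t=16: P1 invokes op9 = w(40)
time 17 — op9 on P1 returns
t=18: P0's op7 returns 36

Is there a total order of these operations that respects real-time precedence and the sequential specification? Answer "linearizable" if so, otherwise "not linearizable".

the violation lands at event 18, op7's response at time 18: events 1..17 linearize, events 1..18 do not
checked exhaustively: 18 real-time-consistent orders of 9 completed operations, zero legal atomic register replays
one such order, op1, op2, op3, op4, op5, op6, op7, op8, op9, breaks at step 4 where op4 r() → 36 is illegal
one such order, op1, op2, op3, op4, op5, op6, op8, op7, op9, breaks at step 4 where op4 r() → 36 is illegal

not linearizable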